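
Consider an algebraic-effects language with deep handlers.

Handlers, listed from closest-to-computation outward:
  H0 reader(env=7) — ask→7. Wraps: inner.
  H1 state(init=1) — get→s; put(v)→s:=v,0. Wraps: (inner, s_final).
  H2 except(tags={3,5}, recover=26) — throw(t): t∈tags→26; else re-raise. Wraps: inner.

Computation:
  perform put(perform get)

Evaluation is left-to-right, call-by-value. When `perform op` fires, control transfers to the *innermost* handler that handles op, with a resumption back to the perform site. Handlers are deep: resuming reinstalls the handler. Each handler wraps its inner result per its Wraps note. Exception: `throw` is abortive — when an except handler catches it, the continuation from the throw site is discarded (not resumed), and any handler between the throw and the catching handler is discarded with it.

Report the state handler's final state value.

Answer: 1

Step-by-step:
get @ H1 ⇒ 1
put(1) @ H1 ⇒ s:=1
H0 returns 0
H1 returns (0, 1)
H2 returns (0, 1)
= (0, 1)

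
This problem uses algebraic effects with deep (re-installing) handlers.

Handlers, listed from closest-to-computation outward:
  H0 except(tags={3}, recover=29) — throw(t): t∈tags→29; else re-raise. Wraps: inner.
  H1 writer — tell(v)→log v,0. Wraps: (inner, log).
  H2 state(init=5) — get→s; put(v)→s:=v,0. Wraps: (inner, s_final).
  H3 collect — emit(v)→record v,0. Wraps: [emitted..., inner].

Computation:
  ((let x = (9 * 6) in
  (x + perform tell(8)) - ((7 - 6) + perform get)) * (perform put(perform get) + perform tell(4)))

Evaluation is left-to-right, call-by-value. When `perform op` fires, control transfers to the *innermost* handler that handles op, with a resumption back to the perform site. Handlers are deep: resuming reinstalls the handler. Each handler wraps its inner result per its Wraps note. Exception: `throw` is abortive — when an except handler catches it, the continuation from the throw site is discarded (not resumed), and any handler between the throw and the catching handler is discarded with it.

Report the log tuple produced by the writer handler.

Working:
tell(8) @ H1 ⇒ log+=8
get @ H2 ⇒ 5
get @ H2 ⇒ 5
put(5) @ H2 ⇒ s:=5
tell(4) @ H1 ⇒ log+=4
H0 returns 0
H1 returns (0, (8, 4))
H2 returns ((0, (8, 4)), 5)
H3 returns [((0, (8, 4)), 5)]
= [((0, (8, 4)), 5)]

Answer: (8, 4)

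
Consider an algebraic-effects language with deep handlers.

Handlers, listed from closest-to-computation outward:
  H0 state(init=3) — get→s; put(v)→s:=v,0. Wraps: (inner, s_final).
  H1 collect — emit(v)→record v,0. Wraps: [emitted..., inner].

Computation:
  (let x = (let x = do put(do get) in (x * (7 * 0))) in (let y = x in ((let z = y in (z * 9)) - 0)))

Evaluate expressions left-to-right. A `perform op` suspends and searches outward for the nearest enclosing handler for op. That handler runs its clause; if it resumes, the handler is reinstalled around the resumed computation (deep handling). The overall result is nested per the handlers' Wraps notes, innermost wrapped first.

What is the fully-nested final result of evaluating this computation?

Answer: [(0, 3)]

Step-by-step:
get @ H0 ⇒ 3
put(3) @ H0 ⇒ s:=3
H0 returns (0, 3)
H1 returns [(0, 3)]
= [(0, 3)]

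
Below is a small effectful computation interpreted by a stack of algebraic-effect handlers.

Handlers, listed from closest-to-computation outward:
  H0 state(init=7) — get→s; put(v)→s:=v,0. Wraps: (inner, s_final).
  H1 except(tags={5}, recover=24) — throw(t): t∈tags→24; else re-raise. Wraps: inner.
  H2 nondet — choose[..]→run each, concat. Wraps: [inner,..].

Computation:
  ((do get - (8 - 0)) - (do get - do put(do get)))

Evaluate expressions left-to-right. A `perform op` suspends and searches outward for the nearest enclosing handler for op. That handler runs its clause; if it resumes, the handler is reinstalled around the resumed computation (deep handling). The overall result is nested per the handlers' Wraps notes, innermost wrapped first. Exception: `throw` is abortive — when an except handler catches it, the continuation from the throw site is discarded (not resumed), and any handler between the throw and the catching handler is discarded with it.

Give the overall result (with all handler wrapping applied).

Answer: [(-8, 7)]

Working:
get @ H0 ⇒ 7
get @ H0 ⇒ 7
get @ H0 ⇒ 7
put(7) @ H0 ⇒ s:=7
H0 returns (-8, 7)
H1 returns (-8, 7)
H2 returns [(-8, 7)]
= [(-8, 7)]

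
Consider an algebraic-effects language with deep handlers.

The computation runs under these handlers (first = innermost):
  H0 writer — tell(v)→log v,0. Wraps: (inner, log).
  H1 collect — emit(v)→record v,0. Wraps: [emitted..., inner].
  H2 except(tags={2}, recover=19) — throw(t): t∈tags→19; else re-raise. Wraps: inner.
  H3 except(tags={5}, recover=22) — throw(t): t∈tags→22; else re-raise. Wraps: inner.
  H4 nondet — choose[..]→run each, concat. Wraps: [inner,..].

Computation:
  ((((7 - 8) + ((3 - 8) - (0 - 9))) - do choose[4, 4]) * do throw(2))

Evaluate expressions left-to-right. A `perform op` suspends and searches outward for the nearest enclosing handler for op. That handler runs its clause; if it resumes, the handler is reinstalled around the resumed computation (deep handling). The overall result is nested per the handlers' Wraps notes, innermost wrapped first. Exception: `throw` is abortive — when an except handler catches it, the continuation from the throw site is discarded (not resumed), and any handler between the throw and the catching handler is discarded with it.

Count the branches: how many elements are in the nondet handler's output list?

Working:
choose[4, 4] @ H4
  branch[0] choose=4:
    throw(2) @ H2 caught ⇒ 19
    H3 returns 19
    H4 returns [19]
  branch[1] choose=4:
    throw(2) @ H2 caught ⇒ 19
    H3 returns 19
    H4 returns [19]
= [19, 19]

Answer: 2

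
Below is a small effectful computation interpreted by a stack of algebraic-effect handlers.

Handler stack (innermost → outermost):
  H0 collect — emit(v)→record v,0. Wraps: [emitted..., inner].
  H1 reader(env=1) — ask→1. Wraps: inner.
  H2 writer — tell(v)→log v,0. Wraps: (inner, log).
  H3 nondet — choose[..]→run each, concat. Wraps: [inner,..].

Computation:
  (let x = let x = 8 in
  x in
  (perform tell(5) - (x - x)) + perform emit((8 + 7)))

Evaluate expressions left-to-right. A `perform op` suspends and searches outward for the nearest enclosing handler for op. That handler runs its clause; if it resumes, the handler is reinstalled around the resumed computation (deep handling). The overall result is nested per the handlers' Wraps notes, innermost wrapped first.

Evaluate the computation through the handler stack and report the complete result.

Answer: [([15, 0], (5))]

Working:
tell(5) @ H2 ⇒ log+=5
emit(15) @ H0 ⇒ out+=15
H0 returns [15, 0]
H1 returns [15, 0]
H2 returns ([15, 0], (5))
H3 returns [([15, 0], (5))]
= [([15, 0], (5))]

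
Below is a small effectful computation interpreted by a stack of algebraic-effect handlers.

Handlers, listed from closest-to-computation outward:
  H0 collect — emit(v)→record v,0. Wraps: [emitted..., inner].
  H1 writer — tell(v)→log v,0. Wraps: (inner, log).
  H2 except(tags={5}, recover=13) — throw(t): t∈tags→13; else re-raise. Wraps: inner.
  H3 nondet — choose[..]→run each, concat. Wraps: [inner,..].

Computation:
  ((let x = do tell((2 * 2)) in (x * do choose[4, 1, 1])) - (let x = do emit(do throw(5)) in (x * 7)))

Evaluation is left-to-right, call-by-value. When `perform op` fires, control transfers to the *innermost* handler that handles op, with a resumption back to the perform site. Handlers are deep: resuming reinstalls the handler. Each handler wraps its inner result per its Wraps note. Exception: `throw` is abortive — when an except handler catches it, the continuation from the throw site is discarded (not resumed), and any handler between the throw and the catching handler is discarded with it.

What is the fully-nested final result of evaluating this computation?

Working:
tell(4) @ H1 ⇒ log+=4
choose[4, 1, 1] @ H3
  branch[0] choose=4:
    throw(5) @ H2 caught ⇒ 13
    H3 returns [13]
  branch[1] choose=1:
    throw(5) @ H2 caught ⇒ 13
    H3 returns [13]
  branch[2] choose=1:
    throw(5) @ H2 caught ⇒ 13
    H3 returns [13]
= [13, 13, 13]

Answer: [13, 13, 13]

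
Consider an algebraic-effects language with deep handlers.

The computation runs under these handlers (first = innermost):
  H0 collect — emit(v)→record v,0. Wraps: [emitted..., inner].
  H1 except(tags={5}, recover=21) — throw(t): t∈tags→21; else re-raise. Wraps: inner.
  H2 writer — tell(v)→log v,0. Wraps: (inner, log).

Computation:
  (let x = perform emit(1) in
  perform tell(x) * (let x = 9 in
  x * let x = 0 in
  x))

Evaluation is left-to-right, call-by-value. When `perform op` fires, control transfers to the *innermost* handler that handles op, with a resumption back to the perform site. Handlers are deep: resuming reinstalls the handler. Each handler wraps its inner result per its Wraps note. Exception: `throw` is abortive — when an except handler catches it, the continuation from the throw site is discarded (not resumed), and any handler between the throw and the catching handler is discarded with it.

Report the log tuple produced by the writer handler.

Answer: (0)

Evaluation trace:
emit(1) @ H0 ⇒ out+=1
tell(0) @ H2 ⇒ log+=0
H0 returns [1, 0]
H1 returns [1, 0]
H2 returns ([1, 0], (0))
= ([1, 0], (0))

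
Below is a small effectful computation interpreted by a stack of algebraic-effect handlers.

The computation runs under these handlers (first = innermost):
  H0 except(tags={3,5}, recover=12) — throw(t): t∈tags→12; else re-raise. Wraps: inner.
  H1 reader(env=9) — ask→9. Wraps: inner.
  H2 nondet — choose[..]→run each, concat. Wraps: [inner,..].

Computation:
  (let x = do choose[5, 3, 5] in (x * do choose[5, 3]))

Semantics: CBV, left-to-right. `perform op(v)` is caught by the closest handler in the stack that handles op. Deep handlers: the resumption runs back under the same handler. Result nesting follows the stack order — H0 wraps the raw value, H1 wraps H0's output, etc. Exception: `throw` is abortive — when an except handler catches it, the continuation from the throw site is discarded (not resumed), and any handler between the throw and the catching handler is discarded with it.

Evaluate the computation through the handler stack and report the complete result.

Step-by-step:
choose[5, 3, 5] @ H2
  branch[0] choose=5:
    choose[5, 3] @ H2
      branch[0] choose=5:
        H0 returns 25
        H1 returns 25
        H2 returns [25]
      branch[1] choose=3:
        H0 returns 15
        H1 returns 15
        H2 returns [15]
  branch[1] choose=3:
    choose[5, 3] @ H2
      branch[0] choose=5:
        H0 returns 15
        H1 returns 15
        H2 returns [15]
      branch[1] choose=3:
        H0 returns 9
        H1 returns 9
        H2 returns [9]
  branch[2] choose=5:
    choose[5, 3] @ H2
      branch[0] choose=5:
        H0 returns 25
        H1 returns 25
        H2 returns [25]
      branch[1] choose=3:
        H0 returns 15
        H1 returns 15
        H2 returns [15]
= [25, 15, 15, 9, 25, 15]

Answer: [25, 15, 15, 9, 25, 15]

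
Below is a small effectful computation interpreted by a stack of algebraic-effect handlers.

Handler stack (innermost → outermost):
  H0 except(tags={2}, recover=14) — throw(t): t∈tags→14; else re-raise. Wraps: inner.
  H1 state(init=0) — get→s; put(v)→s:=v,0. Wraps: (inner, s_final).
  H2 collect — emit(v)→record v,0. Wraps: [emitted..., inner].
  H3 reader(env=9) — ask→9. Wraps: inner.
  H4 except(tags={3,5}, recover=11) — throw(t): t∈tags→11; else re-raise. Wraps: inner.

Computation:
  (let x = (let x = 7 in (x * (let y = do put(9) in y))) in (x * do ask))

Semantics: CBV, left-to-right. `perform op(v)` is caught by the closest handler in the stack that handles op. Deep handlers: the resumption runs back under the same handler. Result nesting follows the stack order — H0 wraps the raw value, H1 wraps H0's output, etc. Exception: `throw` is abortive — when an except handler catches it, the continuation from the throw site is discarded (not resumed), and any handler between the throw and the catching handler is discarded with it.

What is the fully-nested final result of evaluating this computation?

Answer: [(0, 9)]

Evaluation trace:
put(9) @ H1 ⇒ s:=9
ask @ H3 ⇒ 9
H0 returns 0
H1 returns (0, 9)
H2 returns [(0, 9)]
H3 returns [(0, 9)]
H4 returns [(0, 9)]
= [(0, 9)]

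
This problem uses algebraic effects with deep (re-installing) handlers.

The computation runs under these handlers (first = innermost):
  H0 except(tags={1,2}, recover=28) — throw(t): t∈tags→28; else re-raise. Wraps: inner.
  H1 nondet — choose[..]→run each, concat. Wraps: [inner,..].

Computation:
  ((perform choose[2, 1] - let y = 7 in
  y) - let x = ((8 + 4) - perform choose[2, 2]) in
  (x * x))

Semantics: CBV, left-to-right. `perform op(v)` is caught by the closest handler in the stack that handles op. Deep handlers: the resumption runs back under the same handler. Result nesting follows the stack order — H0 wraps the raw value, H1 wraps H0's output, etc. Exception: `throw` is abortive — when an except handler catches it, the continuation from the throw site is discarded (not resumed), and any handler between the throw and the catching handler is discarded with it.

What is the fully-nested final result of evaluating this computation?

Working:
choose[2, 1] @ H1
  branch[0] choose=2:
    choose[2, 2] @ H1
      branch[0] choose=2:
        H0 returns -105
        H1 returns [-105]
      branch[1] choose=2:
        H0 returns -105
        H1 returns [-105]
  branch[1] choose=1:
    choose[2, 2] @ H1
      branch[0] choose=2:
        H0 returns -106
        H1 returns [-106]
      branch[1] choose=2:
        H0 returns -106
        H1 returns [-106]
= [-105, -105, -106, -106]

Answer: [-105, -105, -106, -106]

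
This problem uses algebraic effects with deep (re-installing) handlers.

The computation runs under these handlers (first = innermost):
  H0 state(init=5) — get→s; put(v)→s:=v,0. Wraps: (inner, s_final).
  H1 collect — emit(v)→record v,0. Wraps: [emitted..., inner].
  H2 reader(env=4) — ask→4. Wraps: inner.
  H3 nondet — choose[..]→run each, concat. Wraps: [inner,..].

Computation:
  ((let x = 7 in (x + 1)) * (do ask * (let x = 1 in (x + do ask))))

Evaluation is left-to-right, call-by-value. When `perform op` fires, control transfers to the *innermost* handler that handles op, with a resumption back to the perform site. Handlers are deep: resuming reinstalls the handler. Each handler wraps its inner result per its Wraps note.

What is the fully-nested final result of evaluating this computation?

Working:
ask @ H2 ⇒ 4
ask @ H2 ⇒ 4
H0 returns (160, 5)
H1 returns [(160, 5)]
H2 returns [(160, 5)]
H3 returns [[(160, 5)]]
= [[(160, 5)]]

Answer: [[(160, 5)]]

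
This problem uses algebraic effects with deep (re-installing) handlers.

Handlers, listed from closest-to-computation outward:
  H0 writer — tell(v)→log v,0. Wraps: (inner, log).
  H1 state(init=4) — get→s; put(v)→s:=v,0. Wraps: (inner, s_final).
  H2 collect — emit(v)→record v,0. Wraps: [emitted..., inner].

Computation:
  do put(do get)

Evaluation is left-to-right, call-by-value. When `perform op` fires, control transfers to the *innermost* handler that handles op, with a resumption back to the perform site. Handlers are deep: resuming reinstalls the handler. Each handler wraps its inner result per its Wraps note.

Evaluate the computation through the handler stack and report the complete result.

Step-by-step:
get @ H1 ⇒ 4
put(4) @ H1 ⇒ s:=4
H0 returns (0, ())
H1 returns ((0, ()), 4)
H2 returns [((0, ()), 4)]
= [((0, ()), 4)]

Answer: [((0, ()), 4)]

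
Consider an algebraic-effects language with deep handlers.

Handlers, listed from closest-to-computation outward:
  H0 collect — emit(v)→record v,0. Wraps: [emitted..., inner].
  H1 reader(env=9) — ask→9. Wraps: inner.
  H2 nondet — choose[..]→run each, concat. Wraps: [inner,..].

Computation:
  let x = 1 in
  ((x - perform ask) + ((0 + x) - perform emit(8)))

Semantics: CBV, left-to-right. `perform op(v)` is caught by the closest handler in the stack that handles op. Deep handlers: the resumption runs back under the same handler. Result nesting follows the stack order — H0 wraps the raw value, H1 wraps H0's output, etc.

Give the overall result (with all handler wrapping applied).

Step-by-step:
ask @ H1 ⇒ 9
emit(8) @ H0 ⇒ out+=8
H0 returns [8, -7]
H1 returns [8, -7]
H2 returns [[8, -7]]
= [[8, -7]]

Answer: [[8, -7]]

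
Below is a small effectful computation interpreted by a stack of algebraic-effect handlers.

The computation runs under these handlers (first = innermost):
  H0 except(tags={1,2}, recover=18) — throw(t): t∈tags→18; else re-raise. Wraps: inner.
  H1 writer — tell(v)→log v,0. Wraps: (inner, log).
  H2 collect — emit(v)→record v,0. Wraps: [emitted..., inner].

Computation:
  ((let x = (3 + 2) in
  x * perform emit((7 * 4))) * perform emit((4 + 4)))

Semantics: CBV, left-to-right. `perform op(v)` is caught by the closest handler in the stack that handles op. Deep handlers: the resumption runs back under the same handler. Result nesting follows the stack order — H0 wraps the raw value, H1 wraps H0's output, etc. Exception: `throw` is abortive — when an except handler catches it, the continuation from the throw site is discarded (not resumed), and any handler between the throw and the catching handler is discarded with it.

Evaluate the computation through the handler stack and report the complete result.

Answer: [28, 8, (0, ())]

Evaluation trace:
emit(28) @ H2 ⇒ out+=28
emit(8) @ H2 ⇒ out+=8
H0 returns 0
H1 returns (0, ())
H2 returns [28, 8, (0, ())]
= [28, 8, (0, ())]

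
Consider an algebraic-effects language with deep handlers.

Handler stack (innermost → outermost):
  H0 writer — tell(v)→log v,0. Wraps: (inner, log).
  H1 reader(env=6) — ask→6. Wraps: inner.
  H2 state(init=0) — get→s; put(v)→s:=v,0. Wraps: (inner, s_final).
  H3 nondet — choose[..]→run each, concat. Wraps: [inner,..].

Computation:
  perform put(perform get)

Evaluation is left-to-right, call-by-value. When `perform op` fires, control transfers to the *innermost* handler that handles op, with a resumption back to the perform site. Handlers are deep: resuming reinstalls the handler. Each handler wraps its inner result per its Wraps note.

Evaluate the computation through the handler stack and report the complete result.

Working:
get @ H2 ⇒ 0
put(0) @ H2 ⇒ s:=0
H0 returns (0, ())
H1 returns (0, ())
H2 returns ((0, ()), 0)
H3 returns [((0, ()), 0)]
= [((0, ()), 0)]

Answer: [((0, ()), 0)]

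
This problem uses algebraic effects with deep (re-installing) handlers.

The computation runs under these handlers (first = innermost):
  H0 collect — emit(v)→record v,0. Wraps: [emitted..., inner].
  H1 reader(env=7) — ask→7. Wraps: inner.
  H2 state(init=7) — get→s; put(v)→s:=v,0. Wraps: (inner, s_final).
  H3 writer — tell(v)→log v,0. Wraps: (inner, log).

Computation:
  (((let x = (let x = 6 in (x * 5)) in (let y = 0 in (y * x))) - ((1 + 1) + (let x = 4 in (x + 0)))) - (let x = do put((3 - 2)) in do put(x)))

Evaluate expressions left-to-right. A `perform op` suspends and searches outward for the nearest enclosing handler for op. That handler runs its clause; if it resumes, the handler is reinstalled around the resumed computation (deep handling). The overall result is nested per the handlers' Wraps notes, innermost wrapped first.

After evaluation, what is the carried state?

Answer: 0

Working:
put(1) @ H2 ⇒ s:=1
put(0) @ H2 ⇒ s:=0
H0 returns [-6]
H1 returns [-6]
H2 returns ([-6], 0)
H3 returns (([-6], 0), ())
= (([-6], 0), ())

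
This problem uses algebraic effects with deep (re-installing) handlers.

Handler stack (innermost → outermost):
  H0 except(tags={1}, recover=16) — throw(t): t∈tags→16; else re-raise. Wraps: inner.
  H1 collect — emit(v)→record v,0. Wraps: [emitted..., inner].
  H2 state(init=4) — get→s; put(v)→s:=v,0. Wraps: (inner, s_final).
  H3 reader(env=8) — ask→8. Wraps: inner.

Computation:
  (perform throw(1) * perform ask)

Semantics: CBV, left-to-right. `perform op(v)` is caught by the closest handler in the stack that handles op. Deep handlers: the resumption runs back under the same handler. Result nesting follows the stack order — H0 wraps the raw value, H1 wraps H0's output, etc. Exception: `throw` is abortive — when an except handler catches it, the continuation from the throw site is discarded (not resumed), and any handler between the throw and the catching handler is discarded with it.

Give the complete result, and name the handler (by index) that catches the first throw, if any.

Step-by-step:
throw(1) @ H0 caught ⇒ 16
H1 returns [16]
H2 returns ([16], 4)
H3 returns ([16], 4)
= ([16], 4)

Answer: ([16], 4) ; first throw caught by: H0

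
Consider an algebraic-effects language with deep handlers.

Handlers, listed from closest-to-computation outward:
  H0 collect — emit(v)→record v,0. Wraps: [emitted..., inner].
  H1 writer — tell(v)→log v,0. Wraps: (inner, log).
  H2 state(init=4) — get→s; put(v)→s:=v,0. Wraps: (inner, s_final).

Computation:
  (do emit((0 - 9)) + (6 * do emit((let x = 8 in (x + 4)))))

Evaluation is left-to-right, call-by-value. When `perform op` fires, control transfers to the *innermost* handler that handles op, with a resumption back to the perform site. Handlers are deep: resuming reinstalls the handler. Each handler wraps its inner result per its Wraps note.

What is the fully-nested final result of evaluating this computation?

Working:
emit(-9) @ H0 ⇒ out+=-9
emit(12) @ H0 ⇒ out+=12
H0 returns [-9, 12, 0]
H1 returns ([-9, 12, 0], ())
H2 returns (([-9, 12, 0], ()), 4)
= (([-9, 12, 0], ()), 4)

Answer: (([-9, 12, 0], ()), 4)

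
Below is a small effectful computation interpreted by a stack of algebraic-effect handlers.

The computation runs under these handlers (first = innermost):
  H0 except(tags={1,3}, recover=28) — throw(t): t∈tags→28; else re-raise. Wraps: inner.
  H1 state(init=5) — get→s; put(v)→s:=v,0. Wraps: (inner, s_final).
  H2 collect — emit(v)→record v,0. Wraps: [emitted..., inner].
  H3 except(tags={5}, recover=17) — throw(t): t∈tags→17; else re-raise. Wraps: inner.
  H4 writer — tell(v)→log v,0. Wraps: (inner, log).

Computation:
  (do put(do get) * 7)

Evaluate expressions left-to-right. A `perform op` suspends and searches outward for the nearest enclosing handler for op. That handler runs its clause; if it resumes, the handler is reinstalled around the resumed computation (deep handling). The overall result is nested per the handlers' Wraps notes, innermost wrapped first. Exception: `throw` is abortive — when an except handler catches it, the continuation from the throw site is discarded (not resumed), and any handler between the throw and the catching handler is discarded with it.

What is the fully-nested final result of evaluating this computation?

Answer: ([(0, 5)], ())

Step-by-step:
get @ H1 ⇒ 5
put(5) @ H1 ⇒ s:=5
H0 returns 0
H1 returns (0, 5)
H2 returns [(0, 5)]
H3 returns [(0, 5)]
H4 returns ([(0, 5)], ())
= ([(0, 5)], ())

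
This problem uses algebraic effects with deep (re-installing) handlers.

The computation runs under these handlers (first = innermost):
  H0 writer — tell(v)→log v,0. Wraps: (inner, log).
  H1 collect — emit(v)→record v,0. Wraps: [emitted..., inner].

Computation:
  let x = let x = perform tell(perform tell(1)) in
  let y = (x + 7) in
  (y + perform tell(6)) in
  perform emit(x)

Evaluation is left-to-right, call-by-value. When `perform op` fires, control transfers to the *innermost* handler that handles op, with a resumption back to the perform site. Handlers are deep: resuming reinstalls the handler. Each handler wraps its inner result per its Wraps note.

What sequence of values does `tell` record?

Working:
tell(1) @ H0 ⇒ log+=1
tell(0) @ H0 ⇒ log+=0
tell(6) @ H0 ⇒ log+=6
emit(7) @ H1 ⇒ out+=7
H0 returns (0, (1, 0, 6))
H1 returns [7, (0, (1, 0, 6))]
= [7, (0, (1, 0, 6))]

Answer: (1, 0, 6)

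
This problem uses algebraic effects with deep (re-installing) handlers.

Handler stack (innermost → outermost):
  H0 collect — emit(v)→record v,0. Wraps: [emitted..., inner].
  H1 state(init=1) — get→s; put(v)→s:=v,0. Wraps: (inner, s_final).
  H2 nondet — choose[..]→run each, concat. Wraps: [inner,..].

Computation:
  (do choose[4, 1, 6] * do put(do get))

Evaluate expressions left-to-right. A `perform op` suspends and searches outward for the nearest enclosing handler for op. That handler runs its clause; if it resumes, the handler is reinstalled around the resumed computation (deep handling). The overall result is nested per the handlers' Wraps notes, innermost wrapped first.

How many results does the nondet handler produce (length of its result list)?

Working:
choose[4, 1, 6] @ H2
  branch[0] choose=4:
    get @ H1 ⇒ 1
    put(1) @ H1 ⇒ s:=1
    H0 returns [0]
    H1 returns ([0], 1)
    H2 returns [([0], 1)]
  branch[1] choose=1:
    get @ H1 ⇒ 1
    put(1) @ H1 ⇒ s:=1
    H0 returns [0]
    H1 returns ([0], 1)
    H2 returns [([0], 1)]
  branch[2] choose=6:
    get @ H1 ⇒ 1
    put(1) @ H1 ⇒ s:=1
    H0 returns [0]
    H1 returns ([0], 1)
    H2 returns [([0], 1)]
= [([0], 1), ([0], 1), ([0], 1)]

Answer: 3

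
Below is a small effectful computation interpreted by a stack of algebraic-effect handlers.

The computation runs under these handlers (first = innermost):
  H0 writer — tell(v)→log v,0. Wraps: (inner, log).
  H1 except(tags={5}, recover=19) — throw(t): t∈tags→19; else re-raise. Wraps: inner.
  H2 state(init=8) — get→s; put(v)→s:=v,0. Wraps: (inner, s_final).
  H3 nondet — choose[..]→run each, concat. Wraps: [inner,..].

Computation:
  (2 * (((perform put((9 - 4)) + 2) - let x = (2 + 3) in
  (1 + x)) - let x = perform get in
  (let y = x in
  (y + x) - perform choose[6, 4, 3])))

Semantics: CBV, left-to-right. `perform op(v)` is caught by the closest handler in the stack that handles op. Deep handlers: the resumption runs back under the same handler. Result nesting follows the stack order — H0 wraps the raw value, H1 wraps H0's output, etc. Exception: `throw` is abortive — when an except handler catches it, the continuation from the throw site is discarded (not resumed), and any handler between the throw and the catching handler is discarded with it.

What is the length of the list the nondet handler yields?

Evaluation trace:
put(5) @ H2 ⇒ s:=5
get @ H2 ⇒ 5
choose[6, 4, 3] @ H3
  branch[0] choose=6:
    H0 returns (-16, ())
    H1 returns (-16, ())
    H2 returns ((-16, ()), 5)
    H3 returns [((-16, ()), 5)]
  branch[1] choose=4:
    H0 returns (-20, ())
    H1 returns (-20, ())
    H2 returns ((-20, ()), 5)
    H3 returns [((-20, ()), 5)]
  branch[2] choose=3:
    H0 returns (-22, ())
    H1 returns (-22, ())
    H2 returns ((-22, ()), 5)
    H3 returns [((-22, ()), 5)]
= [((-16, ()), 5), ((-20, ()), 5), ((-22, ()), 5)]

Answer: 3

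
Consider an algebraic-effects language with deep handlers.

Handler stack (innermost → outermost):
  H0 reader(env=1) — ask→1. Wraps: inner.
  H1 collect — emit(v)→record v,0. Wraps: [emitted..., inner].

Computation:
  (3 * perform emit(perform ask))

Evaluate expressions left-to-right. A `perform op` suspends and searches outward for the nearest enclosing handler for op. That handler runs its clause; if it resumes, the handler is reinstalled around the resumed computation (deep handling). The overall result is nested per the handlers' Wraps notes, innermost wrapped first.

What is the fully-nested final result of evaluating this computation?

Step-by-step:
ask @ H0 ⇒ 1
emit(1) @ H1 ⇒ out+=1
H0 returns 0
H1 returns [1, 0]
= [1, 0]

Answer: [1, 0]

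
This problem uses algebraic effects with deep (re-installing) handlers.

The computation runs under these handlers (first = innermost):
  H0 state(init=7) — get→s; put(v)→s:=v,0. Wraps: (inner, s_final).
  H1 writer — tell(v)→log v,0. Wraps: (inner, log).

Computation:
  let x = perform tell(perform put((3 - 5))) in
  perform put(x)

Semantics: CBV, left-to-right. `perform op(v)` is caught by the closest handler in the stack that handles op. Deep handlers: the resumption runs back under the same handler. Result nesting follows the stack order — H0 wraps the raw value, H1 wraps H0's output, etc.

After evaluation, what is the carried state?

Answer: 0

Working:
put(-2) @ H0 ⇒ s:=-2
tell(0) @ H1 ⇒ log+=0
put(0) @ H0 ⇒ s:=0
H0 returns (0, 0)
H1 returns ((0, 0), (0))
= ((0, 0), (0))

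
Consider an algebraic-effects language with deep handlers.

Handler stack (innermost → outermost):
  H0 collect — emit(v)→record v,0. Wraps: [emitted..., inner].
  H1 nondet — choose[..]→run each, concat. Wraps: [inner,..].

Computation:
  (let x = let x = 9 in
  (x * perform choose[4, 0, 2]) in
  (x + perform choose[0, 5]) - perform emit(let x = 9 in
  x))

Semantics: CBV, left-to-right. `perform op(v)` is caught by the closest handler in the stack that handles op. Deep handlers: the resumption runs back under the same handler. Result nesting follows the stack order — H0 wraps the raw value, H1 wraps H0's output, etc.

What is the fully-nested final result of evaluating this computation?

Working:
choose[4, 0, 2] @ H1
  branch[0] choose=4:
    choose[0, 5] @ H1
      branch[0] choose=0:
        emit(9) @ H0 ⇒ out+=9
        H0 returns [9, 36]
        H1 returns [[9, 36]]
      branch[1] choose=5:
        emit(9) @ H0 ⇒ out+=9
        H0 returns [9, 41]
        H1 returns [[9, 41]]
  branch[1] choose=0:
    choose[0, 5] @ H1
      branch[0] choose=0:
        emit(9) @ H0 ⇒ out+=9
        H0 returns [9, 0]
        H1 returns [[9, 0]]
      branch[1] choose=5:
        emit(9) @ H0 ⇒ out+=9
        H0 returns [9, 5]
        H1 returns [[9, 5]]
  branch[2] choose=2:
    choose[0, 5] @ H1
      branch[0] choose=0:
        emit(9) @ H0 ⇒ out+=9
        H0 returns [9, 18]
        H1 returns [[9, 18]]
      branch[1] choose=5:
        emit(9) @ H0 ⇒ out+=9
        H0 returns [9, 23]
        H1 returns [[9, 23]]
= [[9, 36], [9, 41], [9, 0], [9, 5], [9, 18], [9, 23]]

Answer: [[9, 36], [9, 41], [9, 0], [9, 5], [9, 18], [9, 23]]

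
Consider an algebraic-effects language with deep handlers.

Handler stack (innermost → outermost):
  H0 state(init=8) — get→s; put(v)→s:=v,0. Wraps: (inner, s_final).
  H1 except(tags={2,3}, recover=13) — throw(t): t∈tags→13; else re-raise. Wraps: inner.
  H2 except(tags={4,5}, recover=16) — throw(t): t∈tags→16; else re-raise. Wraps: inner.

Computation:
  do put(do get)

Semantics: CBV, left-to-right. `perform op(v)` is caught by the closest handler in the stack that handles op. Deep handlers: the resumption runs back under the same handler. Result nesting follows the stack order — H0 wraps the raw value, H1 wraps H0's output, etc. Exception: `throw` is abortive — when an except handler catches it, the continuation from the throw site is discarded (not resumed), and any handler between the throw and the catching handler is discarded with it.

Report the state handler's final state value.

Answer: 8

Working:
get @ H0 ⇒ 8
put(8) @ H0 ⇒ s:=8
H0 returns (0, 8)
H1 returns (0, 8)
H2 returns (0, 8)
= (0, 8)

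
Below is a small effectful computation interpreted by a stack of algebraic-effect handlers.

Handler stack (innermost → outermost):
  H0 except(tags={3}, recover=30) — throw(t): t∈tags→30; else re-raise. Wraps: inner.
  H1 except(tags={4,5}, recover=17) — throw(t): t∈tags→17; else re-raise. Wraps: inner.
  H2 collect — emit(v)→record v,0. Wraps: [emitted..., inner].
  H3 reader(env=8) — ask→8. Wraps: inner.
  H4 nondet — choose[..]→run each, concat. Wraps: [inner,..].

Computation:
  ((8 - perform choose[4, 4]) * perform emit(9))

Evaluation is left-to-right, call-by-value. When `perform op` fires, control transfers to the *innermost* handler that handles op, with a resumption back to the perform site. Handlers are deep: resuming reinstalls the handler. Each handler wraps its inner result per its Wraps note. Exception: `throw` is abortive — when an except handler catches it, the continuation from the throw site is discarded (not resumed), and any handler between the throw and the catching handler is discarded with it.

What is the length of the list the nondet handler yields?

Working:
choose[4, 4] @ H4
  branch[0] choose=4:
    emit(9) @ H2 ⇒ out+=9
    H0 returns 0
    H1 returns 0
    H2 returns [9, 0]
    H3 returns [9, 0]
    H4 returns [[9, 0]]
  branch[1] choose=4:
    emit(9) @ H2 ⇒ out+=9
    H0 returns 0
    H1 returns 0
    H2 returns [9, 0]
    H3 returns [9, 0]
    H4 returns [[9, 0]]
= [[9, 0], [9, 0]]

Answer: 2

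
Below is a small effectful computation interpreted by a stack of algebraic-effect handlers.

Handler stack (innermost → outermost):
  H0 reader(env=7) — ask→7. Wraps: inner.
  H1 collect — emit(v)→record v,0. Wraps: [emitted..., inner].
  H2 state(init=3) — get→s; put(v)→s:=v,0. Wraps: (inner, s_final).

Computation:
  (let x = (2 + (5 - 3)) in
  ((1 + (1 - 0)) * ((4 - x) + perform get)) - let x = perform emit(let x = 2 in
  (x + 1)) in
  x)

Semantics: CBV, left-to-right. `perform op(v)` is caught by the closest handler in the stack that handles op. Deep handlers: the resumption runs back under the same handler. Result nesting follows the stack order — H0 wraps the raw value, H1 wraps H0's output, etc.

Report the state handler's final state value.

Working:
get @ H2 ⇒ 3
emit(3) @ H1 ⇒ out+=3
H0 returns 6
H1 returns [3, 6]
H2 returns ([3, 6], 3)
= ([3, 6], 3)

Answer: 3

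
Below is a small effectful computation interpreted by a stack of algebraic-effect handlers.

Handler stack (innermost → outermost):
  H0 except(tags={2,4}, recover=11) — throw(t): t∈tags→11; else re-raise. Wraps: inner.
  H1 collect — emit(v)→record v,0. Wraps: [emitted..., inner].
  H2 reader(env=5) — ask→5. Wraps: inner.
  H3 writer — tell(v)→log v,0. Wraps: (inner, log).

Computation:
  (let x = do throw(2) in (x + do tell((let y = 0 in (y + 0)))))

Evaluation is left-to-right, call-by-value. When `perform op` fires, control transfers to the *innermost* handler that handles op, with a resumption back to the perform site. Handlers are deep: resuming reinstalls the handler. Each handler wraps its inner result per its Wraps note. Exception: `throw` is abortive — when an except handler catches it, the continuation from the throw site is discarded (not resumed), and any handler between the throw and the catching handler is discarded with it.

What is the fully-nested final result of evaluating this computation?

Answer: ([11], ())

Evaluation trace:
throw(2) @ H0 caught ⇒ 11
H1 returns [11]
H2 returns [11]
H3 returns ([11], ())
= ([11], ())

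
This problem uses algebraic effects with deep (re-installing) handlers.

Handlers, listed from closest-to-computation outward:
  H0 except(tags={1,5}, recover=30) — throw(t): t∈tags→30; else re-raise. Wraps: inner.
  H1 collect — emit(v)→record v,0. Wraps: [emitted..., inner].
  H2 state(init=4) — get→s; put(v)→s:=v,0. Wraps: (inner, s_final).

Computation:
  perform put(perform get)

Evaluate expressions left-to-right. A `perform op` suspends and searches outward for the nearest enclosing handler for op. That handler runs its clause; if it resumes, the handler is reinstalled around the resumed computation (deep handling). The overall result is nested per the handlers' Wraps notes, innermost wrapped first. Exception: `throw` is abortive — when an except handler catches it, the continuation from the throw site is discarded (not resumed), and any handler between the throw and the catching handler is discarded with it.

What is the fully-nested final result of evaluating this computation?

Evaluation trace:
get @ H2 ⇒ 4
put(4) @ H2 ⇒ s:=4
H0 returns 0
H1 returns [0]
H2 returns ([0], 4)
= ([0], 4)

Answer: ([0], 4)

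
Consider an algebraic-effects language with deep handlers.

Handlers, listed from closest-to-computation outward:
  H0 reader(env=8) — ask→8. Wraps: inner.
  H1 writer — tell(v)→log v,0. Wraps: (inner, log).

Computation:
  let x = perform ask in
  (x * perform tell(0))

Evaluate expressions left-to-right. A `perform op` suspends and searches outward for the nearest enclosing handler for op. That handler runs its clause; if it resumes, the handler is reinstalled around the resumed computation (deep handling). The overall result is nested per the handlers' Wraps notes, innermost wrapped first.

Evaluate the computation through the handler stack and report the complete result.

Answer: (0, (0))

Step-by-step:
ask @ H0 ⇒ 8
tell(0) @ H1 ⇒ log+=0
H0 returns 0
H1 returns (0, (0))
= (0, (0))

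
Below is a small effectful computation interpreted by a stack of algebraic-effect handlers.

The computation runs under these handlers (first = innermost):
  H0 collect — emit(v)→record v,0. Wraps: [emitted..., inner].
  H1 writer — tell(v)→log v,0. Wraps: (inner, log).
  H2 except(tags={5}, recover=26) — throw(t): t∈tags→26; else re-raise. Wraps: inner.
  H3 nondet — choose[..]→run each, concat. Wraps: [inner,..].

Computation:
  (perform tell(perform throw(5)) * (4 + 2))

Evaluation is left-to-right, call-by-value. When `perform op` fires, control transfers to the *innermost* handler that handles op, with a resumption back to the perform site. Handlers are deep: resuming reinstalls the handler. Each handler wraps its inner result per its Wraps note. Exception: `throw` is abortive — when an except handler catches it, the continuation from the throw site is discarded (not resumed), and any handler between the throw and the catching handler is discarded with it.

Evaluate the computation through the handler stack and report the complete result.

Answer: [26]

Working:
throw(5) @ H2 caught ⇒ 26
H3 returns [26]
= [26]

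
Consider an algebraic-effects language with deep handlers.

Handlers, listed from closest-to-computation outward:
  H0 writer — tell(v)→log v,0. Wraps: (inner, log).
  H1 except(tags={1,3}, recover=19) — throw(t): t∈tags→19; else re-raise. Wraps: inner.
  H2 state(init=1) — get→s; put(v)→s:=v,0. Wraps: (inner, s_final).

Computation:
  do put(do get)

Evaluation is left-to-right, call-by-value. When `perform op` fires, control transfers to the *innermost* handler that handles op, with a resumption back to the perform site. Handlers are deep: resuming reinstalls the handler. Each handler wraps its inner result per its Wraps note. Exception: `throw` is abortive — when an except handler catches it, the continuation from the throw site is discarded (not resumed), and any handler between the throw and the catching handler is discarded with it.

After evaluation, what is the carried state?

Step-by-step:
get @ H2 ⇒ 1
put(1) @ H2 ⇒ s:=1
H0 returns (0, ())
H1 returns (0, ())
H2 returns ((0, ()), 1)
= ((0, ()), 1)

Answer: 1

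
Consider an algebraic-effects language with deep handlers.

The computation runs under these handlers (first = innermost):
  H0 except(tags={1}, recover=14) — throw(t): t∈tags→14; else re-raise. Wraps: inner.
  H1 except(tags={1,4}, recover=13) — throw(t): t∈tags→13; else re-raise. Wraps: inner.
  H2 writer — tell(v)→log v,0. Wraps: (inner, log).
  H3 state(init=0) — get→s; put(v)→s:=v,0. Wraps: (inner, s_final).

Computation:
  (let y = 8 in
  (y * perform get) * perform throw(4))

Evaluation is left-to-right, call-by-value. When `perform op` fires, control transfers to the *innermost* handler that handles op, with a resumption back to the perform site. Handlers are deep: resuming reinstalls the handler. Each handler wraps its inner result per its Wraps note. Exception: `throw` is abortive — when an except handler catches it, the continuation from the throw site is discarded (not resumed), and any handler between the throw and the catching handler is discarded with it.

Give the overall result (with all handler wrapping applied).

Working:
get @ H3 ⇒ 0
throw(4) @ H0 re-raised
throw(4) @ H1 caught ⇒ 13
H2 returns (13, ())
H3 returns ((13, ()), 0)
= ((13, ()), 0)

Answer: ((13, ()), 0)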